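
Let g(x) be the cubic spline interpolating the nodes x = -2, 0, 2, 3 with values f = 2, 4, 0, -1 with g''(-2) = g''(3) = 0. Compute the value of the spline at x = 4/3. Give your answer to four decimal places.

With M_i denoting the second derivative at x_i, h_i = 2, 2, 1, and Δ_i = (y_(i+1) − y_i)/h_i = 1, -2, -1:
  2·M_0 + 8·M_1 + 2·M_2 = 6(Δ_1 - Δ_0) = -18
  2·M_1 + 6·M_2 + 1·M_3 = 6(Δ_2 - Δ_1) = 6
Natural end conditions: M_0 = M_3 = 0.
Solving the tridiagonal system: M_0 = 0, M_1 = -30/11, M_2 = 21/11, M_3 = 0.
On [0, 2], g(x) = 4 - 9/11·x - 15/11·x² + 17/44·x³.
With x = 4/3: g(4/3) = 416/297.

1.4007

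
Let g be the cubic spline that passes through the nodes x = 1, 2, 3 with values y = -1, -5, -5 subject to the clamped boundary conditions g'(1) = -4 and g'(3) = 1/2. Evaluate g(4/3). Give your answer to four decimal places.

With M_i denoting the second derivative at x_i, h_i = 1, 1, and Δ_i = (y_(i+1) − y_i)/h_i = -4, 0:
  1·M_0 + 4·M_1 + 1·M_2 = 6(Δ_1 - Δ_0) = 24
Clamped end conditions give two more equations: 2h_0·M_0 + h_0·M_1 = 6(Δ_0 - g'(1)) = 0 and h_1·M_1 + 2h_1·M_2 = 6(g'(3) - Δ_1) = 3.
Solving the tridiagonal system: M_0 = -15/4, M_1 = 15/2, M_2 = -9/4.
On [1, 2], g(x) = -1 - 4·(x - 1) - 15/8·(x - 1)² + 15/8·(x - 1)³.
With (x - 1) = 1/3: g(4/3) = -89/36.

-2.4722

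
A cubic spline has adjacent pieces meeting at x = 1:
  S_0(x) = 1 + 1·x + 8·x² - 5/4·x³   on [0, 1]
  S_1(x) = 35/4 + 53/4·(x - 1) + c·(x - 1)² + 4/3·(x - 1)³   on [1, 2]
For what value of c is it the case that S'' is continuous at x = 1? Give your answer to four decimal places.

S_0''(x) = 16 - 15/2·x, so S_0''(1) = 17/2. On the right, S_1''(1) = 2c, so c = 17/4.

4.2500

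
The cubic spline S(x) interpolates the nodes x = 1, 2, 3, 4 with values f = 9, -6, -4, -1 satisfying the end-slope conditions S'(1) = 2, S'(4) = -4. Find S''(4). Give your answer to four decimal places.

Let M_i = S''(x_i). Step sizes h_i = 1, 1, 1; slopes of the chords Δ_i = (y_(i+1) - y_i)/h_i = -15, 2, 3.
  1·M_0 + 4·M_1 + 1·M_2 = 6(Δ_1 - Δ_0) = 102
  1·M_1 + 4·M_2 + 1·M_3 = 6(Δ_2 - Δ_1) = 6
Clamped end conditions give two more equations: 2h_0·M_0 + h_0·M_1 = 6(Δ_0 - S'(1)) = -102 and h_2·M_2 + 2h_2·M_3 = 6(S'(4) - Δ_2) = -42.
Solving the tridiagonal system: M_0 = -368/5, M_1 = 226/5, M_2 = -26/5, M_3 = -92/5.

-18.4000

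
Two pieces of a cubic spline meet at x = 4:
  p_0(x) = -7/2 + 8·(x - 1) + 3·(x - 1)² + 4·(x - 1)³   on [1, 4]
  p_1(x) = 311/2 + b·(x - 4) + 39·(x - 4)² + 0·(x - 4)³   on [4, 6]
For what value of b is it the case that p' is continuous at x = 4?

p_0'(x) = 8 + 6·(x - 1) + 12·(x - 1)², so p_0'(4) = 134. On the right, p_1'(4) = b, so b = 134.

134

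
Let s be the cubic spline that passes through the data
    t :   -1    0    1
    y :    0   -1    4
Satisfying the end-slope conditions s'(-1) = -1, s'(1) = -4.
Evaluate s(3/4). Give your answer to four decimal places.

With M_i denoting the second derivative at x_i, h_i = 1, 1, and Δ_i = (y_(i+1) − y_i)/h_i = -1, 5:
  1·M_0 + 4·M_1 + 1·M_2 = 6(Δ_1 - Δ_0) = 36
Clamped end conditions give two more equations: 2h_0·M_0 + h_0·M_1 = 6(Δ_0 - s'(-1)) = 0 and h_1·M_1 + 2h_1·M_2 = 6(s'(1) - Δ_1) = -54.
Hence M_0 = -21/2, M_1 = 21, M_2 = -75/2.
On [0, 1], s(t) = -1 + 17/4·t + 21/2·t² - 39/4·t³.
With t = 3/4: s(3/4) = 1019/256.

3.9805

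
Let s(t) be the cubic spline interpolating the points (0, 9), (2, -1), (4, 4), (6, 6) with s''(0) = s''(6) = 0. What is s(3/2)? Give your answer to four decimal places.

Put M_i = s'' at the i-th knot. Here h = (2, 2, 2) and Δ = (-5, 5/2, 1), so the interior equations h_(i-1)·M_(i-1) + 2(h_(i-1)+h_i)·M_i + h_i·M_(i+1) = 6(Δ_i − Δ_(i-1)) read
  2·M_0 + 8·M_1 + 2·M_2 = 6(Δ_1 - Δ_0) = 45
  2·M_1 + 8·M_2 + 2·M_3 = 6(Δ_2 - Δ_1) = -9
Natural end conditions: M_0 = M_3 = 0.
Forward elimination and back-substitution give M_0 = 0, M_1 = 63/10, M_2 = -27/10, M_3 = 0.
On [0, 2], s(t) = 9 - 71/10·t + 0·t² + 21/40·t³.
With t = 3/2: s(3/2) = 39/320.

0.1219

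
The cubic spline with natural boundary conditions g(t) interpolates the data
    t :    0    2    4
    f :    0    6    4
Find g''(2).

-3

Put M_i = g'' at the i-th knot. Here h = (2, 2) and Δ = (3, -1), so the interior equations h_(i-1)·M_(i-1) + 2(h_(i-1)+h_i)·M_i + h_i·M_(i+1) = 6(Δ_i − Δ_(i-1)) read
  2·M_0 + 8·M_1 + 2·M_2 = 6(Δ_1 - Δ_0) = -24
Natural end conditions: M_0 = M_2 = 0.
Hence M_0 = 0, M_1 = -3, M_2 = 0.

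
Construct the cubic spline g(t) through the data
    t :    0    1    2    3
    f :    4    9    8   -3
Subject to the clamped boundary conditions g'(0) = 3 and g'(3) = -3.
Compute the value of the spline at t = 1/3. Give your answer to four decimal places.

5.4000

Write σ_i for g''(x_i). With h_i = 1, 1, 1 and divided differences Δ_i = 5, -1, -11, the continuity of g' gives the tridiagonal system
  1·σ_0 + 4·σ_1 + 1·σ_2 = 6(Δ_1 - Δ_0) = -36
  1·σ_1 + 4·σ_2 + 1·σ_3 = 6(Δ_2 - Δ_1) = -60
Clamped end conditions give two more equations: 2h_0·σ_0 + h_0·σ_1 = 6(Δ_0 - g'(0)) = 12 and h_2·σ_2 + 2h_2·σ_3 = 6(g'(3) - Δ_2) = 48.
Forward elimination and back-substitution give σ_0 = 44/5, σ_1 = -28/5, σ_2 = -112/5, σ_3 = 176/5.
On [0, 1], g(t) = 4 + 3·t + 22/5·t² - 12/5·t³.
With t = 1/3: g(1/3) = 27/5.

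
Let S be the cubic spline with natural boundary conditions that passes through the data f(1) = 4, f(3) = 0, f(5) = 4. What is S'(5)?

3

Write M_i for S''(x_i). With h_i = 2, 2 and divided differences Δ_i = -2, 2, the continuity of S' gives the tridiagonal system
  2·M_0 + 8·M_1 + 2·M_2 = 6(Δ_1 - Δ_0) = 24
Natural end conditions: M_0 = M_2 = 0.
Forward elimination and back-substitution give M_0 = 0, M_1 = 3, M_2 = 0.
On [3, 5], S'(x) = b_1 + 2c_1·(x - 3) + 3d_1·(x - 3)² with b_1 = Δ_1 - h_1(2M_1 + M_2)/6 = 0, c_1 = M_1/2 = 3/2, d_1 = (M_2 - M_1)/(6h_1) = -1/4. So S'(5) = 3.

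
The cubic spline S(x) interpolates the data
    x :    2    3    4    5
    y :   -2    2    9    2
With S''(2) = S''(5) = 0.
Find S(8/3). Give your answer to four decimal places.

0.0247

Put M_i = S'' at the i-th knot. Here h = (1, 1, 1) and Δ = (4, 7, -7), so the interior equations h_(i-1)·M_(i-1) + 2(h_(i-1)+h_i)·M_i + h_i·M_(i+1) = 6(Δ_i − Δ_(i-1)) read
  1·M_0 + 4·M_1 + 1·M_2 = 6(Δ_1 - Δ_0) = 18
  1·M_1 + 4·M_2 + 1·M_3 = 6(Δ_2 - Δ_1) = -84
Natural end conditions: M_0 = M_3 = 0.
Solving: M_0 = 0, M_1 = 52/5, M_2 = -118/5, M_3 = 0.
On [2, 3], S(x) = -2 + 34/15·(x - 2) + 0·(x - 2)² + 26/15·(x - 2)³.
With (x - 2) = 2/3: S(8/3) = 2/81.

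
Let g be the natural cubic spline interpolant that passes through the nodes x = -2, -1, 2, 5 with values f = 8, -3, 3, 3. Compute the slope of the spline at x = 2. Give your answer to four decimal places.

Put m_i = g'' at the i-th knot. Here h = (1, 3, 3) and Δ = (-11, 2, 0), so the interior equations h_(i-1)·m_(i-1) + 2(h_(i-1)+h_i)·m_i + h_i·m_(i+1) = 6(Δ_i − Δ_(i-1)) read
  1·m_0 + 8·m_1 + 3·m_2 = 6(Δ_1 - Δ_0) = 78
  3·m_1 + 12·m_2 + 3·m_3 = 6(Δ_2 - Δ_1) = -12
Natural end conditions: m_0 = m_3 = 0.
Solving the tridiagonal system: m_0 = 0, m_1 = 324/29, m_2 = -110/29, m_3 = 0.
On [2, 5], g'(x) = b_2 + 2c_2·(x - 2) + 3d_2·(x - 2)² with b_2 = Δ_2 - h_2(2m_2 + m_3)/6 = 110/29, c_2 = m_2/2 = -55/29, d_2 = (m_3 - m_2)/(6h_2) = 55/261. So g'(2) = 110/29.

3.7931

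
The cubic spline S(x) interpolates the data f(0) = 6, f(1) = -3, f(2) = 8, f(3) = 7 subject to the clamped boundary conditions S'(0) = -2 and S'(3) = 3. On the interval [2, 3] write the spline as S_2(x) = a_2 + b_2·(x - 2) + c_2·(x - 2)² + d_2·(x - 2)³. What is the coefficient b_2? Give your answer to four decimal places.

Put σ_i = S'' at the i-th knot. Here h = (1, 1, 1) and Δ = (-9, 11, -1), so the interior equations h_(i-1)·σ_(i-1) + 2(h_(i-1)+h_i)·σ_i + h_i·σ_(i+1) = 6(Δ_i − Δ_(i-1)) read
  1·σ_0 + 4·σ_1 + 1·σ_2 = 6(Δ_1 - Δ_0) = 120
  1·σ_1 + 4·σ_2 + 1·σ_3 = 6(Δ_2 - Δ_1) = -72
Clamped end conditions give two more equations: 2h_0·σ_0 + h_0·σ_1 = 6(Δ_0 - S'(0)) = -42 and h_2·σ_2 + 2h_2·σ_3 = 6(S'(3) - Δ_2) = 24.
Solving the tridiagonal system: σ_0 = -140/3, σ_1 = 154/3, σ_2 = -116/3, σ_3 = 94/3.
On [2, 3], with S_2(x) = a_2 + b_2·(x - 2) + c_2·(x - 2)² + d_2·(x - 2)³: c_2 = σ_2/2 = -58/3, d_2 = (σ_3 - σ_2)/(6h_2) = 35/3, b_2 = Δ_2 - h_2(2σ_2 + σ_3)/6 = 20/3.

6.6667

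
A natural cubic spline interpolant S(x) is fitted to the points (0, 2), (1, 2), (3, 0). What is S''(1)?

Write M_i for S''(x_i). With h_i = 1, 2 and divided differences Δ_i = 0, -1, the continuity of S' gives the tridiagonal system
  1·M_0 + 6·M_1 + 2·M_2 = 6(Δ_1 - Δ_0) = -6
Natural end conditions: M_0 = M_2 = 0.
Forward elimination and back-substitution give M_0 = 0, M_1 = -1, M_2 = 0.

-1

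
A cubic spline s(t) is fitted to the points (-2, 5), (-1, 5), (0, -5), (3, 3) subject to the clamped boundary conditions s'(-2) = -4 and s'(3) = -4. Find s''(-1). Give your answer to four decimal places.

With m_i denoting the second derivative at x_i, h_i = 1, 1, 3, and Δ_i = (y_(i+1) − y_i)/h_i = 0, -10, 8/3:
  1·m_0 + 4·m_1 + 1·m_2 = 6(Δ_1 - Δ_0) = -60
  1·m_1 + 8·m_2 + 3·m_3 = 6(Δ_2 - Δ_1) = 76
Clamped end conditions give two more equations: 2h_0·m_0 + h_0·m_1 = 6(Δ_0 - s'(-2)) = 24 and h_2·m_2 + 2h_2·m_3 = 6(s'(3) - Δ_2) = -40.
Solving the tridiagonal system: m_0 = 724/29, m_1 = -752/29, m_2 = 544/29, m_3 = -1396/87.

-25.9310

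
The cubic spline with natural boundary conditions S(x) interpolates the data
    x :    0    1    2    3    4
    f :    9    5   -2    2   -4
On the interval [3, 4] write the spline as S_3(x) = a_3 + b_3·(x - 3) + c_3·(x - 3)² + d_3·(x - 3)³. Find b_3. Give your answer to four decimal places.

With M_i denoting the second derivative at x_i, h_i = 1, 1, 1, 1, and Δ_i = (y_(i+1) − y_i)/h_i = -4, -7, 4, -6:
  1·M_0 + 4·M_1 + 1·M_2 = 6(Δ_1 - Δ_0) = -18
  1·M_1 + 4·M_2 + 1·M_3 = 6(Δ_2 - Δ_1) = 66
  1·M_2 + 4·M_3 + 1·M_4 = 6(Δ_3 - Δ_2) = -60
Natural end conditions: M_0 = M_4 = 0.
Solving the tridiagonal system: M_0 = 0, M_1 = -297/28, M_2 = 171/7, M_3 = -591/28, M_4 = 0.
On [3, 4], with S_3(x) = a_3 + b_3·(x - 3) + c_3·(x - 3)² + d_3·(x - 3)³: c_3 = M_3/2 = -591/56, d_3 = (M_4 - M_3)/(6h_3) = 197/56, b_3 = Δ_3 - h_3(2M_3 + M_4)/6 = 29/28.

1.0357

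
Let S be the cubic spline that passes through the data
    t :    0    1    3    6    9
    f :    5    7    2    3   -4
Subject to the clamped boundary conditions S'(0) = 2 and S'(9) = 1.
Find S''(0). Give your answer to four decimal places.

With σ_i denoting the second derivative at x_i, h_i = 1, 2, 3, 3, and Δ_i = (y_(i+1) − y_i)/h_i = 2, -5/2, 1/3, -7/3:
  1·σ_0 + 6·σ_1 + 2·σ_2 = 6(Δ_1 - Δ_0) = -27
  2·σ_1 + 10·σ_2 + 3·σ_3 = 6(Δ_2 - Δ_1) = 17
  3·σ_2 + 12·σ_3 + 3·σ_4 = 6(Δ_3 - Δ_2) = -16
Clamped end conditions give two more equations: 2h_0·σ_0 + h_0·σ_1 = 6(Δ_0 - S'(0)) = 0 and h_3·σ_3 + 2h_3·σ_4 = 6(S'(9) - Δ_3) = 20.
Solving: σ_0 = 115/36, σ_1 = -115/18, σ_2 = 293/72, σ_3 = -131/36, σ_4 = 371/72.

3.1944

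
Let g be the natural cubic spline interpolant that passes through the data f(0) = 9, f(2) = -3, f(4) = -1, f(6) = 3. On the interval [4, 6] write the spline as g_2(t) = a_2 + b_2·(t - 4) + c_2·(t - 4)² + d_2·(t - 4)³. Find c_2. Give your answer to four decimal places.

-0.3000

Write σ_i for g''(x_i). With h_i = 2, 2, 2 and divided differences Δ_i = -6, 1, 2, the continuity of g' gives the tridiagonal system
  2·σ_0 + 8·σ_1 + 2·σ_2 = 6(Δ_1 - Δ_0) = 42
  2·σ_1 + 8·σ_2 + 2·σ_3 = 6(Δ_2 - Δ_1) = 6
Natural end conditions: σ_0 = σ_3 = 0.
Hence σ_0 = 0, σ_1 = 27/5, σ_2 = -3/5, σ_3 = 0.
On [4, 6], with g_2(t) = a_2 + b_2·(t - 4) + c_2·(t - 4)² + d_2·(t - 4)³: c_2 = σ_2/2 = -3/10, d_2 = (σ_3 - σ_2)/(6h_2) = 1/20, b_2 = Δ_2 - h_2(2σ_2 + σ_3)/6 = 12/5.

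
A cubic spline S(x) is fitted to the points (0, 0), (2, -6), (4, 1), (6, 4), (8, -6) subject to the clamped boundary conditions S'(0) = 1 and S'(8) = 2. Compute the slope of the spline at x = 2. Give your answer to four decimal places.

Write σ_i for S''(x_i). With h_i = 2, 2, 2, 2 and divided differences Δ_i = -3, 7/2, 3/2, -5, the continuity of S' gives the tridiagonal system
  2·σ_0 + 8·σ_1 + 2·σ_2 = 6(Δ_1 - Δ_0) = 39
  2·σ_1 + 8·σ_2 + 2·σ_3 = 6(Δ_2 - Δ_1) = -12
  2·σ_2 + 8·σ_3 + 2·σ_4 = 6(Δ_3 - Δ_2) = -39
Clamped end conditions give two more equations: 2h_0·σ_0 + h_0·σ_1 = 6(Δ_0 - S'(0)) = -24 and h_3·σ_3 + 2h_3·σ_4 = 6(S'(8) - Δ_3) = 42.
Solving: σ_0 = -551/56, σ_1 = 215/28, σ_2 = -11/8, σ_3 = -229/28, σ_4 = 817/56.
On [2, 4], S'(x) = b_1 + 2c_1·(x - 2) + 3d_1·(x - 2)² with b_1 = Δ_1 - h_1(2σ_1 + σ_2)/6 = -65/56, c_1 = σ_1/2 = 215/56, d_1 = (σ_2 - σ_1)/(6h_1) = -169/224. So S'(2) = -65/56.

-1.1607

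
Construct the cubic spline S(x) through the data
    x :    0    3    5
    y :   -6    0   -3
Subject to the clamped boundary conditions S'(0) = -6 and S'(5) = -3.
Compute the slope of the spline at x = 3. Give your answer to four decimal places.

1.9500

Put σ_i = S'' at the i-th knot. Here h = (3, 2) and Δ = (2, -3/2), so the interior equations h_(i-1)·σ_(i-1) + 2(h_(i-1)+h_i)·σ_i + h_i·σ_(i+1) = 6(Δ_i − Δ_(i-1)) read
  3·σ_0 + 10·σ_1 + 2·σ_2 = 6(Δ_1 - Δ_0) = -21
Clamped end conditions give two more equations: 2h_0·σ_0 + h_0·σ_1 = 6(Δ_0 - S'(0)) = 48 and h_1·σ_1 + 2h_1·σ_2 = 6(S'(5) - Δ_1) = -9.
Solving the tridiagonal system: σ_0 = 107/10, σ_1 = -27/5, σ_2 = 9/20.
On [3, 5], S'(x) = b_1 + 2c_1·(x - 3) + 3d_1·(x - 3)² with b_1 = Δ_1 - h_1(2σ_1 + σ_2)/6 = 39/20, c_1 = σ_1/2 = -27/10, d_1 = (σ_2 - σ_1)/(6h_1) = 39/80. So S'(3) = 39/20.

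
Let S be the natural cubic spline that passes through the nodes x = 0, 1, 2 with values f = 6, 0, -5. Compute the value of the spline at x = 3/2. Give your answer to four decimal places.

Let M_i = S''(x_i). Step sizes h_i = 1, 1; slopes of the chords Δ_i = (y_(i+1) - y_i)/h_i = -6, -5.
  1·M_0 + 4·M_1 + 1·M_2 = 6(Δ_1 - Δ_0) = 6
Natural end conditions: M_0 = M_2 = 0.
Hence M_0 = 0, M_1 = 3/2, M_2 = 0.
On [1, 2], S(x) = 0 - 11/2·(x - 1) + 3/4·(x - 1)² - 1/4·(x - 1)³.
With (x - 1) = 1/2: S(3/2) = -83/32.

-2.5938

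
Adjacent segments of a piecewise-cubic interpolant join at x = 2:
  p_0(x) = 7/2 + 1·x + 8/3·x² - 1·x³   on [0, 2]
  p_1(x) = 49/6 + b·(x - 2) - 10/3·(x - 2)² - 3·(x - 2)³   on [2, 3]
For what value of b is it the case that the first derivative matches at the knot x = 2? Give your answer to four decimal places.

p_0'(x) = 1 + 16/3·x - 3·x², so p_0'(2) = -1/3. On the right, p_1'(2) = b, so b = -1/3.

-0.3333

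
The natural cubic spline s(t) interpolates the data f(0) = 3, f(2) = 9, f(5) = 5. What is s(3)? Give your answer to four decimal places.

Let M_i = s''(x_i). Step sizes h_i = 2, 3; slopes of the chords Δ_i = (y_(i+1) - y_i)/h_i = 3, -4/3.
  2·M_0 + 10·M_1 + 3·M_2 = 6(Δ_1 - Δ_0) = -26
Natural end conditions: M_0 = M_2 = 0.
Forward elimination and back-substitution give M_0 = 0, M_1 = -13/5, M_2 = 0.
On [2, 5], s(t) = 9 + 19/15·(t - 2) - 13/10·(t - 2)² + 13/90·(t - 2)³.
With (t - 2) = 1: s(3) = 82/9.

9.1111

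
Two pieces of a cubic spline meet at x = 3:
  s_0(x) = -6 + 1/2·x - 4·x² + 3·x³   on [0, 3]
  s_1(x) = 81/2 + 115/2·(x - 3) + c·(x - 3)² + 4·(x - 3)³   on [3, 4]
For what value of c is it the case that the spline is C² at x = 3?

s_0''(x) = -8 + 18·x, so s_0''(3) = 46. On the right, s_1''(3) = 2c, so c = 23.

23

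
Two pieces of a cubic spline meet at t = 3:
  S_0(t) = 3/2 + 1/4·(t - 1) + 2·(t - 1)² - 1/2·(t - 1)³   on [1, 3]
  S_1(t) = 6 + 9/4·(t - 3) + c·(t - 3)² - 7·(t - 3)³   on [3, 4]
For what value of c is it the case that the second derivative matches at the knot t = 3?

-1

S_0''(t) = 4 - 3·(t - 1), so S_0''(3) = -2. On the right, S_1''(3) = 2c, so c = -1.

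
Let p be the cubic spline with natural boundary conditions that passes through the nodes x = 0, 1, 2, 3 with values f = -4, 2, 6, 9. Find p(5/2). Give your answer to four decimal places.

7.5500

Put M_i = p'' at the i-th knot. Here h = (1, 1, 1) and Δ = (6, 4, 3), so the interior equations h_(i-1)·M_(i-1) + 2(h_(i-1)+h_i)·M_i + h_i·M_(i+1) = 6(Δ_i − Δ_(i-1)) read
  1·M_0 + 4·M_1 + 1·M_2 = 6(Δ_1 - Δ_0) = -12
  1·M_1 + 4·M_2 + 1·M_3 = 6(Δ_2 - Δ_1) = -6
Natural end conditions: M_0 = M_3 = 0.
Solving: M_0 = 0, M_1 = -14/5, M_2 = -4/5, M_3 = 0.
On [2, 3], p(x) = 6 + 49/15·(x - 2) - 2/5·(x - 2)² + 2/15·(x - 2)³.
With (x - 2) = 1/2: p(5/2) = 151/20.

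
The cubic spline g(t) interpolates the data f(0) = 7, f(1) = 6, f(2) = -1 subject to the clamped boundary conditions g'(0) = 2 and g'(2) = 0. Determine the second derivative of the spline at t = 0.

-1

With M_i denoting the second derivative at x_i, h_i = 1, 1, and Δ_i = (y_(i+1) − y_i)/h_i = -1, -7:
  1·M_0 + 4·M_1 + 1·M_2 = 6(Δ_1 - Δ_0) = -36
Clamped end conditions give two more equations: 2h_0·M_0 + h_0·M_1 = 6(Δ_0 - g'(0)) = -18 and h_1·M_1 + 2h_1·M_2 = 6(g'(2) - Δ_1) = 42.
Solving: M_0 = -1, M_1 = -16, M_2 = 29.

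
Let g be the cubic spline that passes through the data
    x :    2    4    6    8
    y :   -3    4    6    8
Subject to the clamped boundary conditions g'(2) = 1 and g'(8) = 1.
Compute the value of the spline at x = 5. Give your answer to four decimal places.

Let M_i = g''(x_i). Step sizes h_i = 2, 2, 2; slopes of the chords Δ_i = (y_(i+1) - y_i)/h_i = 7/2, 1, 1.
  2·M_0 + 8·M_1 + 2·M_2 = 6(Δ_1 - Δ_0) = -15
  2·M_1 + 8·M_2 + 2·M_3 = 6(Δ_2 - Δ_1) = 0
Clamped end conditions give two more equations: 2h_0·M_0 + h_0·M_1 = 6(Δ_0 - g'(2)) = 15 and h_2·M_2 + 2h_2·M_3 = 6(g'(8) - Δ_2) = 0.
Forward elimination and back-substitution give M_0 = 11/2, M_1 = -7/2, M_2 = 1, M_3 = -1/2.
On [4, 6], g(x) = 4 + 3·(x - 4) - 7/4·(x - 4)² + 3/8·(x - 4)³.
With (x - 4) = 1: g(5) = 45/8.

5.6250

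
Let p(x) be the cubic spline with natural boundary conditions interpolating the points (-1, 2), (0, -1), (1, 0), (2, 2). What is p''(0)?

6

Write m_i for p''(x_i). With h_i = 1, 1, 1 and divided differences Δ_i = -3, 1, 2, the continuity of p' gives the tridiagonal system
  1·m_0 + 4·m_1 + 1·m_2 = 6(Δ_1 - Δ_0) = 24
  1·m_1 + 4·m_2 + 1·m_3 = 6(Δ_2 - Δ_1) = 6
Natural end conditions: m_0 = m_3 = 0.
Solving the tridiagonal system: m_0 = 0, m_1 = 6, m_2 = 0, m_3 = 0.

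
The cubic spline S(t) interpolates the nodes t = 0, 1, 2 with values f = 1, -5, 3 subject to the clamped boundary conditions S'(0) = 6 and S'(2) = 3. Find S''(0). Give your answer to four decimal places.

-58.5000

Let m_i = S''(x_i). Step sizes h_i = 1, 1; slopes of the chords Δ_i = (y_(i+1) - y_i)/h_i = -6, 8.
  1·m_0 + 4·m_1 + 1·m_2 = 6(Δ_1 - Δ_0) = 84
Clamped end conditions give two more equations: 2h_0·m_0 + h_0·m_1 = 6(Δ_0 - S'(0)) = -72 and h_1·m_1 + 2h_1·m_2 = 6(S'(2) - Δ_1) = -30.
Forward elimination and back-substitution give m_0 = -117/2, m_1 = 45, m_2 = -75/2.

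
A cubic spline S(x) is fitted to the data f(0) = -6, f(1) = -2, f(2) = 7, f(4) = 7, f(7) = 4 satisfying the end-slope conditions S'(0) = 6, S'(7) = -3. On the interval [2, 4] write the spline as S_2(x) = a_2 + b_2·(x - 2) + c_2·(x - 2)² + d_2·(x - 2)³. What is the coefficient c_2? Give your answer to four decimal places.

With M_i denoting the second derivative at x_i, h_i = 1, 1, 2, 3, and Δ_i = (y_(i+1) − y_i)/h_i = 4, 9, 0, -1:
  1·M_0 + 4·M_1 + 1·M_2 = 6(Δ_1 - Δ_0) = 30
  1·M_1 + 6·M_2 + 2·M_3 = 6(Δ_2 - Δ_1) = -54
  2·M_2 + 10·M_3 + 3·M_4 = 6(Δ_3 - Δ_2) = -6
Clamped end conditions give two more equations: 2h_0·M_0 + h_0·M_1 = 6(Δ_0 - S'(0)) = -12 and h_3·M_3 + 2h_3·M_4 = 6(S'(7) - Δ_3) = -12.
Solving: M_0 = -1341/104, M_1 = 717/52, M_2 = -1275/104, M_3 = 75/26, M_4 = -179/52.
On [2, 4], with S_2(x) = a_2 + b_2·(x - 2) + c_2·(x - 2)² + d_2·(x - 2)³: c_2 = M_2/2 = -1275/208, d_2 = (M_3 - M_2)/(6h_2) = 525/416, b_2 = Δ_2 - h_2(2M_2 + M_3)/6 = 375/52.

-6.1298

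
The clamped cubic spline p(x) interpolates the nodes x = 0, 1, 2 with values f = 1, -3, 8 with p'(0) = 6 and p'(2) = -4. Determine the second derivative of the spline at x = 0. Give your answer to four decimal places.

-57.5000

Write σ_i for p''(x_i). With h_i = 1, 1 and divided differences Δ_i = -4, 11, the continuity of p' gives the tridiagonal system
  1·σ_0 + 4·σ_1 + 1·σ_2 = 6(Δ_1 - Δ_0) = 90
Clamped end conditions give two more equations: 2h_0·σ_0 + h_0·σ_1 = 6(Δ_0 - p'(0)) = -60 and h_1·σ_1 + 2h_1·σ_2 = 6(p'(2) - Δ_1) = -90.
Solving the tridiagonal system: σ_0 = -115/2, σ_1 = 55, σ_2 = -145/2.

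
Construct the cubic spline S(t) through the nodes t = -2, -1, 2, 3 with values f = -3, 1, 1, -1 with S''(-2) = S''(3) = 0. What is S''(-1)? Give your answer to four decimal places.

-2.8364

With M_i denoting the second derivative at x_i, h_i = 1, 3, 1, and Δ_i = (y_(i+1) − y_i)/h_i = 4, 0, -2:
  1·M_0 + 8·M_1 + 3·M_2 = 6(Δ_1 - Δ_0) = -24
  3·M_1 + 8·M_2 + 1·M_3 = 6(Δ_2 - Δ_1) = -12
Natural end conditions: M_0 = M_3 = 0.
Solving the tridiagonal system: M_0 = 0, M_1 = -156/55, M_2 = -24/55, M_3 = 0.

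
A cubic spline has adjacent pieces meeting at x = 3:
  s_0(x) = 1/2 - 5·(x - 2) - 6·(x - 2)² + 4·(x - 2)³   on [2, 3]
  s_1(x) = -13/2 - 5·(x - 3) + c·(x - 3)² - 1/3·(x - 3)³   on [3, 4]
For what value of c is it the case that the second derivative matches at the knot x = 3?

s_0''(x) = -12 + 24·(x - 2), so s_0''(3) = 12. On the right, s_1''(3) = 2c, so c = 6.

6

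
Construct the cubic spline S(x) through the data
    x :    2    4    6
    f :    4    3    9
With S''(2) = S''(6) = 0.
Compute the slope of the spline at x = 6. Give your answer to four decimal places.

3.8750

Put m_i = S'' at the i-th knot. Here h = (2, 2) and Δ = (-1/2, 3), so the interior equations h_(i-1)·m_(i-1) + 2(h_(i-1)+h_i)·m_i + h_i·m_(i+1) = 6(Δ_i − Δ_(i-1)) read
  2·m_0 + 8·m_1 + 2·m_2 = 6(Δ_1 - Δ_0) = 21
Natural end conditions: m_0 = m_2 = 0.
Hence m_0 = 0, m_1 = 21/8, m_2 = 0.
On [4, 6], S'(x) = b_1 + 2c_1·(x - 4) + 3d_1·(x - 4)² with b_1 = Δ_1 - h_1(2m_1 + m_2)/6 = 5/4, c_1 = m_1/2 = 21/16, d_1 = (m_2 - m_1)/(6h_1) = -7/32. So S'(6) = 31/8.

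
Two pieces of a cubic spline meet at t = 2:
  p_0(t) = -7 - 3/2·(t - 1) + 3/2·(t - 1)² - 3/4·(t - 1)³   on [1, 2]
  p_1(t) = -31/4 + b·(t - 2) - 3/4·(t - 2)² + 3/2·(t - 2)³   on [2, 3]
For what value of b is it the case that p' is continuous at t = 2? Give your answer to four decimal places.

-0.7500

p_0'(t) = -3/2 + 3·(t - 1) - 9/4·(t - 1)², so p_0'(2) = -3/4. On the right, p_1'(2) = b, so b = -3/4.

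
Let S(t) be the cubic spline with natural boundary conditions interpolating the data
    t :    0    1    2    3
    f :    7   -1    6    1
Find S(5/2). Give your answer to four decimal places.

5.0750

With M_i denoting the second derivative at x_i, h_i = 1, 1, 1, and Δ_i = (y_(i+1) − y_i)/h_i = -8, 7, -5:
  1·M_0 + 4·M_1 + 1·M_2 = 6(Δ_1 - Δ_0) = 90
  1·M_1 + 4·M_2 + 1·M_3 = 6(Δ_2 - Δ_1) = -72
Natural end conditions: M_0 = M_3 = 0.
Forward elimination and back-substitution give M_0 = 0, M_1 = 144/5, M_2 = -126/5, M_3 = 0.
On [2, 3], S(t) = 6 + 17/5·(t - 2) - 63/5·(t - 2)² + 21/5·(t - 2)³.
With (t - 2) = 1/2: S(5/2) = 203/40.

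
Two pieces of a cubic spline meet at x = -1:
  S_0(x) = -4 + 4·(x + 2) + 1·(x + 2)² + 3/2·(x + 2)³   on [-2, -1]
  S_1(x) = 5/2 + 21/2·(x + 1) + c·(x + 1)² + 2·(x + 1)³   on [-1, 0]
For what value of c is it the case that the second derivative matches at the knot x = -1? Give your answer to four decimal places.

S_0''(x) = 2 + 9·(x + 2), so S_0''(-1) = 11. On the right, S_1''(-1) = 2c, so c = 11/2.

5.5000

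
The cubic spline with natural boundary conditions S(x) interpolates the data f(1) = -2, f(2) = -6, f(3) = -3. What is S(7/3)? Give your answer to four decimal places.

-5.6481

Put M_i = S'' at the i-th knot. Here h = (1, 1) and Δ = (-4, 3), so the interior equations h_(i-1)·M_(i-1) + 2(h_(i-1)+h_i)·M_i + h_i·M_(i+1) = 6(Δ_i − Δ_(i-1)) read
  1·M_0 + 4·M_1 + 1·M_2 = 6(Δ_1 - Δ_0) = 42
Natural end conditions: M_0 = M_2 = 0.
Hence M_0 = 0, M_1 = 21/2, M_2 = 0.
On [2, 3], S(x) = -6 - 1/2·(x - 2) + 21/4·(x - 2)² - 7/4·(x - 2)³.
With (x - 2) = 1/3: S(7/3) = -305/54.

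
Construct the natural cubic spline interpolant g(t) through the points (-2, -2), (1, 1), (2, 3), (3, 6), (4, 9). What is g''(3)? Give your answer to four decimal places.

-0.3621

Let m_i = g''(x_i). Step sizes h_i = 3, 1, 1, 1; slopes of the chords Δ_i = (y_(i+1) - y_i)/h_i = 1, 2, 3, 3.
  3·m_0 + 8·m_1 + 1·m_2 = 6(Δ_1 - Δ_0) = 6
  1·m_1 + 4·m_2 + 1·m_3 = 6(Δ_2 - Δ_1) = 6
  1·m_2 + 4·m_3 + 1·m_4 = 6(Δ_3 - Δ_2) = 0
Natural end conditions: m_0 = m_4 = 0.
Solving: m_0 = 0, m_1 = 33/58, m_2 = 42/29, m_3 = -21/58, m_4 = 0.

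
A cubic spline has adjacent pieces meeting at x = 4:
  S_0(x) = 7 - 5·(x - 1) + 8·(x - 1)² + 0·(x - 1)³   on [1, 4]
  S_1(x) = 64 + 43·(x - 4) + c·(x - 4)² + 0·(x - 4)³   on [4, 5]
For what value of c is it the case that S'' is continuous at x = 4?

8

S_0''(x) = 16 + 0·(x - 1), so S_0''(4) = 16. On the right, S_1''(4) = 2c, so c = 8.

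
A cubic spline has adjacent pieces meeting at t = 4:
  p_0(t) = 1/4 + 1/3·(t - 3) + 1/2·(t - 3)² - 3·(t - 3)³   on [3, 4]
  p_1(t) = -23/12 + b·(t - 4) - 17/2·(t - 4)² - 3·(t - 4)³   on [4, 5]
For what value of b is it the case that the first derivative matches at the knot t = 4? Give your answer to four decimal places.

p_0'(t) = 1/3 + 1·(t - 3) - 9·(t - 3)², so p_0'(4) = -23/3. On the right, p_1'(4) = b, so b = -23/3.

-7.6667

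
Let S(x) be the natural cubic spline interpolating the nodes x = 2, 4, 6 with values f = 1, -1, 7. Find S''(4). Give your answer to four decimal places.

Put σ_i = S'' at the i-th knot. Here h = (2, 2) and Δ = (-1, 4), so the interior equations h_(i-1)·σ_(i-1) + 2(h_(i-1)+h_i)·σ_i + h_i·σ_(i+1) = 6(Δ_i − Δ_(i-1)) read
  2·σ_0 + 8·σ_1 + 2·σ_2 = 6(Δ_1 - Δ_0) = 30
Natural end conditions: σ_0 = σ_2 = 0.
Hence σ_0 = 0, σ_1 = 15/4, σ_2 = 0.

3.7500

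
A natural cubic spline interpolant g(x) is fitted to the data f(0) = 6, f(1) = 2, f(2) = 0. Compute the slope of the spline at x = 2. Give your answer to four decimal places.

With σ_i denoting the second derivative at x_i, h_i = 1, 1, and Δ_i = (y_(i+1) − y_i)/h_i = -4, -2:
  1·σ_0 + 4·σ_1 + 1·σ_2 = 6(Δ_1 - Δ_0) = 12
Natural end conditions: σ_0 = σ_2 = 0.
Solving: σ_0 = 0, σ_1 = 3, σ_2 = 0.
On [1, 2], g'(x) = b_1 + 2c_1·(x - 1) + 3d_1·(x - 1)² with b_1 = Δ_1 - h_1(2σ_1 + σ_2)/6 = -3, c_1 = σ_1/2 = 3/2, d_1 = (σ_2 - σ_1)/(6h_1) = -1/2. So g'(2) = -3/2.

-1.5000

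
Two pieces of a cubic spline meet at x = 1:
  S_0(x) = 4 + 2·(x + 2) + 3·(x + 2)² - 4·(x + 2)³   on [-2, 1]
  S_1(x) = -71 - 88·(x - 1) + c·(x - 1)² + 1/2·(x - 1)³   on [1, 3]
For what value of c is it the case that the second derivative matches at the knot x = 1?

-33

S_0''(x) = 6 - 24·(x + 2), so S_0''(1) = -66. On the right, S_1''(1) = 2c, so c = -33.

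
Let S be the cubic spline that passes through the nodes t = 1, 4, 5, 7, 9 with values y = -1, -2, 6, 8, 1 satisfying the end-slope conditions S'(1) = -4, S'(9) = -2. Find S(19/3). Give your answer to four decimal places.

Let σ_i = S''(x_i). Step sizes h_i = 3, 1, 2, 2; slopes of the chords Δ_i = (y_(i+1) - y_i)/h_i = -1/3, 8, 1, -7/2.
  3·σ_0 + 8·σ_1 + 1·σ_2 = 6(Δ_1 - Δ_0) = 50
  1·σ_1 + 6·σ_2 + 2·σ_3 = 6(Δ_2 - Δ_1) = -42
  2·σ_2 + 8·σ_3 + 2·σ_4 = 6(Δ_3 - Δ_2) = -27
Clamped end conditions give two more equations: 2h_0·σ_0 + h_0·σ_1 = 6(Δ_0 - S'(1)) = 22 and h_3·σ_3 + 2h_3·σ_4 = 6(S'(9) - Δ_3) = 9.
Hence σ_0 = 47/480, σ_1 = 571/80, σ_2 = -1183/160, σ_3 = -191/80, σ_4 = 551/160.
On [5, 7], S(t) = 6 + 269/40·(t - 5) - 1183/320·(t - 5)² + 267/640·(t - 5)³.
With (t - 5) = 4/3: S(19/3) = 563/60.

9.3833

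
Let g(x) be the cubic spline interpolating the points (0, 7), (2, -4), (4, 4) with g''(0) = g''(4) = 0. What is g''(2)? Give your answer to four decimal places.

7.1250

Let m_i = g''(x_i). Step sizes h_i = 2, 2; slopes of the chords Δ_i = (y_(i+1) - y_i)/h_i = -11/2, 4.
  2·m_0 + 8·m_1 + 2·m_2 = 6(Δ_1 - Δ_0) = 57
Natural end conditions: m_0 = m_2 = 0.
Solving the tridiagonal system: m_0 = 0, m_1 = 57/8, m_2 = 0.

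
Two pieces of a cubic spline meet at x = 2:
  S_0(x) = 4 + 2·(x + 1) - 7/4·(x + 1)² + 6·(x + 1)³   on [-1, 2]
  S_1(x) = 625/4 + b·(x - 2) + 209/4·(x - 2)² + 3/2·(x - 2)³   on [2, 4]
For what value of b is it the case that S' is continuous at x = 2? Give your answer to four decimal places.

S_0'(x) = 2 - 7/2·(x + 1) + 18·(x + 1)², so S_0'(2) = 307/2. On the right, S_1'(2) = b, so b = 307/2.

153.5000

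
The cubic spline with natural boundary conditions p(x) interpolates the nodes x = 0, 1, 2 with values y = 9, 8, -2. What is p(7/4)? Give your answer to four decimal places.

Let m_i = p''(x_i). Step sizes h_i = 1, 1; slopes of the chords Δ_i = (y_(i+1) - y_i)/h_i = -1, -10.
  1·m_0 + 4·m_1 + 1·m_2 = 6(Δ_1 - Δ_0) = -54
Natural end conditions: m_0 = m_2 = 0.
Hence m_0 = 0, m_1 = -27/2, m_2 = 0.
On [1, 2], p(x) = 8 - 11/2·(x - 1) - 27/4·(x - 1)² + 9/4·(x - 1)³.
With (x - 1) = 3/4: p(7/4) = 263/256.

1.0273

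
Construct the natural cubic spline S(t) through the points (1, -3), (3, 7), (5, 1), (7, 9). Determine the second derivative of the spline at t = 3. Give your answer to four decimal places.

Let m_i = S''(x_i). Step sizes h_i = 2, 2, 2; slopes of the chords Δ_i = (y_(i+1) - y_i)/h_i = 5, -3, 4.
  2·m_0 + 8·m_1 + 2·m_2 = 6(Δ_1 - Δ_0) = -48
  2·m_1 + 8·m_2 + 2·m_3 = 6(Δ_2 - Δ_1) = 42
Natural end conditions: m_0 = m_3 = 0.
Solving the tridiagonal system: m_0 = 0, m_1 = -39/5, m_2 = 36/5, m_3 = 0.

-7.8000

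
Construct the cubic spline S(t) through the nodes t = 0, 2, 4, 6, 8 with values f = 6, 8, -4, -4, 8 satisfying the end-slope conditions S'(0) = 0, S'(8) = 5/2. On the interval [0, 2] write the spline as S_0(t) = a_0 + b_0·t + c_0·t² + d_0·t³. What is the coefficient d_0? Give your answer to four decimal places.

-1.1138

Let m_i = S''(x_i). Step sizes h_i = 2, 2, 2, 2; slopes of the chords Δ_i = (y_(i+1) - y_i)/h_i = 1, -6, 0, 6.
  2·m_0 + 8·m_1 + 2·m_2 = 6(Δ_1 - Δ_0) = -42
  2·m_1 + 8·m_2 + 2·m_3 = 6(Δ_2 - Δ_1) = 36
  2·m_2 + 8·m_3 + 2·m_4 = 6(Δ_3 - Δ_2) = 36
Clamped end conditions give two more equations: 2h_0·m_0 + h_0·m_1 = 6(Δ_0 - S'(0)) = 6 and h_3·m_3 + 2h_3·m_4 = 6(S'(8) - Δ_3) = -21.
Forward elimination and back-substitution give m_0 = 611/112, m_1 = -443/56, m_2 = 83/16, m_3 = 289/56, m_4 = -877/112.
On [0, 2], with S_0(t) = a_0 + b_0·t + c_0·t² + d_0·t³: c_0 = m_0/2 = 611/224, d_0 = (m_1 - m_0)/(6h_0) = -499/448, b_0 = Δ_0 - h_0(2m_0 + m_1)/6 = 0.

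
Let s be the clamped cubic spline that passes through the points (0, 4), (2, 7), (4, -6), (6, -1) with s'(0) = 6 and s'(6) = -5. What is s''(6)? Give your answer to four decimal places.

-17.9667

With M_i denoting the second derivative at x_i, h_i = 2, 2, 2, and Δ_i = (y_(i+1) − y_i)/h_i = 3/2, -13/2, 5/2:
  2·M_0 + 8·M_1 + 2·M_2 = 6(Δ_1 - Δ_0) = -48
  2·M_1 + 8·M_2 + 2·M_3 = 6(Δ_2 - Δ_1) = 54
Clamped end conditions give two more equations: 2h_0·M_0 + h_0·M_1 = 6(Δ_0 - s'(0)) = -27 and h_2·M_2 + 2h_2·M_3 = 6(s'(6) - Δ_2) = -45.
Hence M_0 = -71/30, M_1 = -263/30, M_2 = 403/30, M_3 = -539/30.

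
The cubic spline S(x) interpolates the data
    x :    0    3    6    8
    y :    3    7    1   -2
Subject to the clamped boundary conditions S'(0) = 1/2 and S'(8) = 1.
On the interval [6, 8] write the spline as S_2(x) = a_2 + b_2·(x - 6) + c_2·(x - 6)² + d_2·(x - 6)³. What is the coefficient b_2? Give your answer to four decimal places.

-2.8684

Write M_i for S''(x_i). With h_i = 3, 3, 2 and divided differences Δ_i = 4/3, -2, -3/2, the continuity of S' gives the tridiagonal system
  3·M_0 + 12·M_1 + 3·M_2 = 6(Δ_1 - Δ_0) = -20
  3·M_1 + 10·M_2 + 2·M_3 = 6(Δ_2 - Δ_1) = 3
Clamped end conditions give two more equations: 2h_0·M_0 + h_0·M_1 = 6(Δ_0 - S'(0)) = 5 and h_2·M_2 + 2h_2·M_3 = 6(S'(8) - Δ_2) = 15.
Forward elimination and back-substitution give M_0 = 221/114, M_1 = -42/19, M_2 = 9/38, M_3 = 69/19.
On [6, 8], with S_2(x) = a_2 + b_2·(x - 6) + c_2·(x - 6)² + d_2·(x - 6)³: c_2 = M_2/2 = 9/76, d_2 = (M_3 - M_2)/(6h_2) = 43/152, b_2 = Δ_2 - h_2(2M_2 + M_3)/6 = -109/38.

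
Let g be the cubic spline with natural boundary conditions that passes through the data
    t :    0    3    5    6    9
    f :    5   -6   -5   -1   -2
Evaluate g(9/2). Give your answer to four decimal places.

Let σ_i = g''(x_i). Step sizes h_i = 3, 2, 1, 3; slopes of the chords Δ_i = (y_(i+1) - y_i)/h_i = -11/3, 1/2, 4, -1/3.
  3·σ_0 + 10·σ_1 + 2·σ_2 = 6(Δ_1 - Δ_0) = 25
  2·σ_1 + 6·σ_2 + 1·σ_3 = 6(Δ_2 - Δ_1) = 21
  1·σ_2 + 8·σ_3 + 3·σ_4 = 6(Δ_3 - Δ_2) = -26
Natural end conditions: σ_0 = σ_4 = 0.
Hence σ_0 = 0, σ_1 = 787/438, σ_2 = 770/219, σ_3 = -808/219, σ_4 = 0.
On [3, 5], g(t) = -6 - 273/146·(t - 3) + 787/876·(t - 3)² + 251/1752·(t - 3)³.
With (t - 3) = 3/2: g(9/2) = -29433/4672.

-6.2999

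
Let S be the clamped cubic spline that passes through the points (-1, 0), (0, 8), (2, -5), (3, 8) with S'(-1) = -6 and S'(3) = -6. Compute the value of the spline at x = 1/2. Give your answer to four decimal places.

With M_i denoting the second derivative at x_i, h_i = 1, 2, 1, and Δ_i = (y_(i+1) − y_i)/h_i = 8, -13/2, 13:
  1·M_0 + 6·M_1 + 2·M_2 = 6(Δ_1 - Δ_0) = -87
  2·M_1 + 6·M_2 + 1·M_3 = 6(Δ_2 - Δ_1) = 117
Clamped end conditions give two more equations: 2h_0·M_0 + h_0·M_1 = 6(Δ_0 - S'(-1)) = 84 and h_2·M_2 + 2h_2·M_3 = 6(S'(3) - Δ_2) = -114.
Hence M_0 = 435/7, M_1 = -282/7, M_2 = 324/7, M_3 = -561/7.
On [0, 2], S(x) = 8 + 69/14·x - 141/7·x² + 101/14·x³.
With x = 1/2: S(1/2) = 709/112.

6.3304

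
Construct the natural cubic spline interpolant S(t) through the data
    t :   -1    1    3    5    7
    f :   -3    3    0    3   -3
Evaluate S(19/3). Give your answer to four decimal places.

-0.1111

Let M_i = S''(x_i). Step sizes h_i = 2, 2, 2, 2; slopes of the chords Δ_i = (y_(i+1) - y_i)/h_i = 3, -3/2, 3/2, -3.
  2·M_0 + 8·M_1 + 2·M_2 = 6(Δ_1 - Δ_0) = -27
  2·M_1 + 8·M_2 + 2·M_3 = 6(Δ_2 - Δ_1) = 18
  2·M_2 + 8·M_3 + 2·M_4 = 6(Δ_3 - Δ_2) = -27
Natural end conditions: M_0 = M_4 = 0.
Solving: M_0 = 0, M_1 = -9/2, M_2 = 9/2, M_3 = -9/2, M_4 = 0.
On [5, 7], S(t) = 3 + 0·(t - 5) - 9/4·(t - 5)² + 3/8·(t - 5)³.
With (t - 5) = 4/3: S(19/3) = -1/9.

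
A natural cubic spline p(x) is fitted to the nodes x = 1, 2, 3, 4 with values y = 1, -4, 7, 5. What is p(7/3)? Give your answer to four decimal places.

Put M_i = p'' at the i-th knot. Here h = (1, 1, 1) and Δ = (-5, 11, -2), so the interior equations h_(i-1)·M_(i-1) + 2(h_(i-1)+h_i)·M_i + h_i·M_(i+1) = 6(Δ_i − Δ_(i-1)) read
  1·M_0 + 4·M_1 + 1·M_2 = 6(Δ_1 - Δ_0) = 96
  1·M_1 + 4·M_2 + 1·M_3 = 6(Δ_2 - Δ_1) = -78
Natural end conditions: M_0 = M_3 = 0.
Forward elimination and back-substitution give M_0 = 0, M_1 = 154/5, M_2 = -136/5, M_3 = 0.
On [2, 3], p(x) = -4 + 79/15·(x - 2) + 77/5·(x - 2)² - 29/3·(x - 2)³.
With (x - 2) = 1/3: p(7/3) = -361/405.

-0.8914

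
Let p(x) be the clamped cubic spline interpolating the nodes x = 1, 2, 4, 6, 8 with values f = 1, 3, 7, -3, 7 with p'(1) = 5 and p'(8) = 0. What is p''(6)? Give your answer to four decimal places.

13.5581

Put M_i = p'' at the i-th knot. Here h = (1, 2, 2, 2) and Δ = (2, 2, -5, 5), so the interior equations h_(i-1)·M_(i-1) + 2(h_(i-1)+h_i)·M_i + h_i·M_(i+1) = 6(Δ_i − Δ_(i-1)) read
  1·M_0 + 6·M_1 + 2·M_2 = 6(Δ_1 - Δ_0) = 0
  2·M_1 + 8·M_2 + 2·M_3 = 6(Δ_2 - Δ_1) = -42
  2·M_2 + 8·M_3 + 2·M_4 = 6(Δ_3 - Δ_2) = 60
Clamped end conditions give two more equations: 2h_0·M_0 + h_0·M_1 = 6(Δ_0 - p'(1)) = -18 and h_3·M_3 + 2h_3·M_4 = 6(p'(8) - Δ_3) = -30.
Forward elimination and back-substitution give M_0 = -500/43, M_1 = 226/43, M_2 = -428/43, M_3 = 583/43, M_4 = -614/43.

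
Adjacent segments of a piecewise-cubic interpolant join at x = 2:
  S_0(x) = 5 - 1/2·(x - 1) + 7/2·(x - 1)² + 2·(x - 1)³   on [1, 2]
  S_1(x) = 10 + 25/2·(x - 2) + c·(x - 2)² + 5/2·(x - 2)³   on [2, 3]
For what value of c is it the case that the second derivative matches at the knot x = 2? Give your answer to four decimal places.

S_0''(x) = 7 + 12·(x - 1), so S_0''(2) = 19. On the right, S_1''(2) = 2c, so c = 19/2.

9.5000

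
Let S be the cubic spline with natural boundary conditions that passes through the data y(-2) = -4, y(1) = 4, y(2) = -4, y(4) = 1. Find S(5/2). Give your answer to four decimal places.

-5.3936

With M_i denoting the second derivative at x_i, h_i = 3, 1, 2, and Δ_i = (y_(i+1) − y_i)/h_i = 8/3, -8, 5/2:
  3·M_0 + 8·M_1 + 1·M_2 = 6(Δ_1 - Δ_0) = -64
  1·M_1 + 6·M_2 + 2·M_3 = 6(Δ_2 - Δ_1) = 63
Natural end conditions: M_0 = M_3 = 0.
Solving: M_0 = 0, M_1 = -447/47, M_2 = 568/47, M_3 = 0.
On [2, 4], S(x) = -4 - 1567/282·(x - 2) + 284/47·(x - 2)² - 142/141·(x - 2)³.
With (x - 2) = 1/2: S(5/2) = -507/94.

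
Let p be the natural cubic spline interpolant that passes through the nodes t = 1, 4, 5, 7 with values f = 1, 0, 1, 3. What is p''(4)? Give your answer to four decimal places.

1.0213

Write σ_i for p''(x_i). With h_i = 3, 1, 2 and divided differences Δ_i = -1/3, 1, 1, the continuity of p' gives the tridiagonal system
  3·σ_0 + 8·σ_1 + 1·σ_2 = 6(Δ_1 - Δ_0) = 8
  1·σ_1 + 6·σ_2 + 2·σ_3 = 6(Δ_2 - Δ_1) = 0
Natural end conditions: σ_0 = σ_3 = 0.
Forward elimination and back-substitution give σ_0 = 0, σ_1 = 48/47, σ_2 = -8/47, σ_3 = 0.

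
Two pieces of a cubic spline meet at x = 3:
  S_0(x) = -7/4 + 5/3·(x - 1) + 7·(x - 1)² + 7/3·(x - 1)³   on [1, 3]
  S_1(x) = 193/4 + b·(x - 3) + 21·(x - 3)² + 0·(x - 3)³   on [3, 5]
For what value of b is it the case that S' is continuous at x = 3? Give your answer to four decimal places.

57.6667

S_0'(x) = 5/3 + 14·(x - 1) + 7·(x - 1)², so S_0'(3) = 173/3. On the right, S_1'(3) = b, so b = 173/3.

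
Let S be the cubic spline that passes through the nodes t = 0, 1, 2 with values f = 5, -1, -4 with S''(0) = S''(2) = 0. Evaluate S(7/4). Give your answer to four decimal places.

-3.4258

Let M_i = S''(x_i). Step sizes h_i = 1, 1; slopes of the chords Δ_i = (y_(i+1) - y_i)/h_i = -6, -3.
  1·M_0 + 4·M_1 + 1·M_2 = 6(Δ_1 - Δ_0) = 18
Natural end conditions: M_0 = M_2 = 0.
Hence M_0 = 0, M_1 = 9/2, M_2 = 0.
On [1, 2], S(t) = -1 - 9/2·(t - 1) + 9/4·(t - 1)² - 3/4·(t - 1)³.
With (t - 1) = 3/4: S(7/4) = -877/256.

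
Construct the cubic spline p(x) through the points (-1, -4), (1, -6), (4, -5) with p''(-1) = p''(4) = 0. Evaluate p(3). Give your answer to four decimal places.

-5.6889

With m_i denoting the second derivative at x_i, h_i = 2, 3, and Δ_i = (y_(i+1) − y_i)/h_i = -1, 1/3:
  2·m_0 + 10·m_1 + 3·m_2 = 6(Δ_1 - Δ_0) = 8
Natural end conditions: m_0 = m_2 = 0.
Solving: m_0 = 0, m_1 = 4/5, m_2 = 0.
On [1, 4], p(x) = -6 - 7/15·(x - 1) + 2/5·(x - 1)² - 2/45·(x - 1)³.
With (x - 1) = 2: p(3) = -256/45.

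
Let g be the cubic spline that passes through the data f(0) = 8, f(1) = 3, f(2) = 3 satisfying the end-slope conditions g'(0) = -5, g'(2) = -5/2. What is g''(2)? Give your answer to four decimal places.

Write m_i for g''(x_i). With h_i = 1, 1 and divided differences Δ_i = -5, 0, the continuity of g' gives the tridiagonal system
  1·m_0 + 4·m_1 + 1·m_2 = 6(Δ_1 - Δ_0) = 30
Clamped end conditions give two more equations: 2h_0·m_0 + h_0·m_1 = 6(Δ_0 - g'(0)) = 0 and h_1·m_1 + 2h_1·m_2 = 6(g'(2) - Δ_1) = -15.
Forward elimination and back-substitution give m_0 = -25/4, m_1 = 25/2, m_2 = -55/4.

-13.7500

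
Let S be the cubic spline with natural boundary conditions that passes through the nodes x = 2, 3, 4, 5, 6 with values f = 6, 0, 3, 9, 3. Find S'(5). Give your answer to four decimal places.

0.5357

With σ_i denoting the second derivative at x_i, h_i = 1, 1, 1, 1, and Δ_i = (y_(i+1) − y_i)/h_i = -6, 3, 6, -6:
  1·σ_0 + 4·σ_1 + 1·σ_2 = 6(Δ_1 - Δ_0) = 54
  1·σ_1 + 4·σ_2 + 1·σ_3 = 6(Δ_2 - Δ_1) = 18
  1·σ_2 + 4·σ_3 + 1·σ_4 = 6(Δ_3 - Δ_2) = -72
Natural end conditions: σ_0 = σ_4 = 0.
Forward elimination and back-substitution give σ_0 = 0, σ_1 = 333/28, σ_2 = 45/7, σ_3 = -549/28, σ_4 = 0.
On [5, 6], S'(x) = b_3 + 2c_3·(x - 5) + 3d_3·(x - 5)² with b_3 = Δ_3 - h_3(2σ_3 + σ_4)/6 = 15/28, c_3 = σ_3/2 = -549/56, d_3 = (σ_4 - σ_3)/(6h_3) = 183/56. So S'(5) = 15/28.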